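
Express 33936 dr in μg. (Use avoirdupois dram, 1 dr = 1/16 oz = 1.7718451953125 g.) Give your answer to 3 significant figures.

1 dram = 1.77185 × 10^6 μg.
Then 33936 × 1.77185 × 10^6 ≈ 6.01 × 10^10 μg.

6.01 × 10^10 micrograms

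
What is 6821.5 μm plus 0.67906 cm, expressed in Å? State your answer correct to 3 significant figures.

1.36 × 10^8 angstroms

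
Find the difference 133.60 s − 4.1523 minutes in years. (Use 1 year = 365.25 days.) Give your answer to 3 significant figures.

-3.66e-6 yr

133.60 s = 4.23353e-6 yr and 4.1523 min = 7.89471e-6 yr.
4.23353e-6 − 7.89471e-6 ≈ -3.66e-6 yr.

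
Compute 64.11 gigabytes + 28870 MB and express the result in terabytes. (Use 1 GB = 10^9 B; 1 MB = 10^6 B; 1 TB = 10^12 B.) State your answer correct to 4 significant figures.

64.11 GB = 0.0641100 TB and 28870 MB = 0.0288700 TB.
0.0641100 + 0.0288700 ≈ 0.09298 TB.

0.09298 TB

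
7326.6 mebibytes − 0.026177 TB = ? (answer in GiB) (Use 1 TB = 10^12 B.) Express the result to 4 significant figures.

-17.22 gibibytes

7326.6 MiB = 7.15488 GiB and 0.026177 TB = 24.3792 GiB.
7.15488 − 24.3792 ≈ -17.22 GiB.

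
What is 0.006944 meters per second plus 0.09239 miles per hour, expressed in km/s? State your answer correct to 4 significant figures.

4.825e-5 km/s

0.006944 m/s = 6.94400e-6 km/s and 0.09239 mph = 4.13020e-5 km/s.
6.94400e-6 + 4.13020e-5 ≈ 4.825e-5 km/s.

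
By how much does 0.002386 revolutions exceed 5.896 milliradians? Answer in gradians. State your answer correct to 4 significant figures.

0.002386 rev = 0.954400 grad and 5.896 mrad = 0.375351 grad.
0.954400 − 0.375351 ≈ 0.5790 grad.

0.5790 gradians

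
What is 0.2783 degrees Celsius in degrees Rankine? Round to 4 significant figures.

492.2 °R

°R = (°C + 273.15) × 9/5.
Applying the formula gives 492.2 °R.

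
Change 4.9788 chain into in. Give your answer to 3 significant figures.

3940 inches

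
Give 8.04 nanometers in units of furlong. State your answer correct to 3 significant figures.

1 nm = 4.97097e-12 furlong.
Thus 8.04 × 4.97097e-12 ≈ 4.00e-11 furlong.

4.00e-11 furlong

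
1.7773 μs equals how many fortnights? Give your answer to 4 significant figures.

1.469e-12 fortnight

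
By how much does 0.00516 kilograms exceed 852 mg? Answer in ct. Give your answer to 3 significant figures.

0.00516 kg = 25.8000 ct and 852 mg = 4.26000 ct.
25.8000 − 4.26000 ≈ 21.5 ct.

21.5 ct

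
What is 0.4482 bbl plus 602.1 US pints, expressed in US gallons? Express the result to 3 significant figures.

94.1 US gal

0.4482 bbl = 18.8244 US gal and 602.1 US pt = 75.2625 US gal.
18.8244 + 75.2625 ≈ 94.1 US gal.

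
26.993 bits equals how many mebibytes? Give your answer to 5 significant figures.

1 bit = 1.19209 × 10^-7 MiB.
So 26.993 × 1.19209 × 10^-7 ≈ 3.2178 × 10^-6 MiB.

3.2178 × 10^-6 mebibytes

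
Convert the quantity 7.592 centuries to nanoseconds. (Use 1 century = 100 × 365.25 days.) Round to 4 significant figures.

2.396 × 10^19 nanoseconds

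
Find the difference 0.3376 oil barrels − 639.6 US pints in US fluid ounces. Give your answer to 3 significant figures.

-8420 US fluid ounces

0.3376 bbl = 1814.94 US fl oz and 639.6 US pt = 10233.6 US fl oz.
1814.94 − 10233.6 ≈ -8420 US fl oz.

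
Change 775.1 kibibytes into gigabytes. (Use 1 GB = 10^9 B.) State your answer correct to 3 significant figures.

0.000794 GB

1 kibibyte = 1.02400 × 10^-6 GB.
Thus 775.1 × 1.02400 × 10^-6 ≈ 0.000794 GB.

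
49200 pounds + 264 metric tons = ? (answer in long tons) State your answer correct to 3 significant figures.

49200 lb = 21.9643 long ton and 264 t = 259.831 long ton.
21.9643 + 259.831 ≈ 282 long ton.

282 long tons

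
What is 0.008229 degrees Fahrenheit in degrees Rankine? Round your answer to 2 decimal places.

459.68 degrees Rankine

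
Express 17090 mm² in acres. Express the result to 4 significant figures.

4.223 × 10^-6 acres

1 mm² = 2.47105 × 10^-10 acre.
So 17090 × 2.47105 × 10^-10 ≈ 4.223 × 10^-6 acre.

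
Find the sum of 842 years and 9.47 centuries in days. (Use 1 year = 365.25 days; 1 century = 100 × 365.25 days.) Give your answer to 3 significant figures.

842 yr = 307540.50 d and 9.47 century = 345891.75 d.
307540.50 + 345891.75 ≈ 653000 d.

653000 d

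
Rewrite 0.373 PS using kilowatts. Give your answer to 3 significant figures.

0.274 kW

1 metric horsepower = 0.735499 kW.
Thus 0.373 × 0.735499 ≈ 0.274 kW.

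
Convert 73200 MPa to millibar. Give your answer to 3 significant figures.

1 MPa = 10000.0 mbar.
73200 × 10000.0 ≈ 7.32 × 10^8 mbar.

7.32 × 10^8 millibar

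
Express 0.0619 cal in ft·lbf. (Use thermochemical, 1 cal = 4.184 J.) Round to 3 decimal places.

1 cal = 3.08596 foot-pounds.
Thus 0.0619 × 3.08596 ≈ 0.191 ft·lbf.

0.191 ft·lbf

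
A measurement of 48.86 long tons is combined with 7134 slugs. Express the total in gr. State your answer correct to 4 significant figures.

48.86 long ton = 7.66125e+8 gr and 7134 slug = 1.60671e+9 gr.
7.66125e+8 + 1.60671e+9 ≈ 2.373e+9 gr.

2.373e+9 gr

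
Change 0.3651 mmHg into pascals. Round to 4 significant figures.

48.68 pascals

1 mmHg = 133.322 pascals.
So 0.3651 × 133.322 ≈ 48.68 Pa.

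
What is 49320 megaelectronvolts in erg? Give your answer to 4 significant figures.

1 megaelectronvolt = 1.60218 × 10^-6 ergs.
So 49320 × 1.60218 × 10^-6 ≈ 0.07902 erg.

0.07902 ergs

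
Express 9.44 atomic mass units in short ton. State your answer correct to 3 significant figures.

1.73 × 10^-29 short tons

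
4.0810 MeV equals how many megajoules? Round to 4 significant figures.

1 MeV = 1.60218 × 10^-19 MJ.
4.0810 × 1.60218 × 10^-19 ≈ 6.538 × 10^-19 MJ.

6.538 × 10^-19 megajoules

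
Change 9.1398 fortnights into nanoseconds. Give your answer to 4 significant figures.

1 fortnight = 1.20960e+15 nanoseconds.
So 9.1398 × 1.20960e+15 ≈ 1.106e+16 ns.

1.106e+16 nanoseconds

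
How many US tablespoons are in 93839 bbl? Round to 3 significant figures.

1.01 × 10^9 US tablespoons

1 oil barrel = 10752.0 US tablespoons.
93839 × 10752.0 ≈ 1.01 × 10^9 US tbsp.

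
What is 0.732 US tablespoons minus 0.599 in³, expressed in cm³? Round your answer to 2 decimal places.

1.01 cubic centimeters

0.732 US tbsp = 10.8239 cm³ and 0.599 in³ = 9.81585 cm³.
10.8239 − 9.81585 ≈ 1.01 cm³.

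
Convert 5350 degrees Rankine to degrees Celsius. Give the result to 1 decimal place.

°R = (°C + 273.15) × 9/5.
Applying the formula gives 2699.1 °C.

2699.1 °C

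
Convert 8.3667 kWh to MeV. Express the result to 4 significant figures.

1 kWh = 2.24694 × 10^19 MeV.
Thus 8.3667 × 2.24694 × 10^19 ≈ 1.880 × 10^20 MeV.

1.880 × 10^20 MeV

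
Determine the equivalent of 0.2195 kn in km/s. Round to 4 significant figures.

0.0001129 km/s

1 kn = 0.000514444 kilometers per second.
0.2195 × 0.000514444 ≈ 0.0001129 km/s.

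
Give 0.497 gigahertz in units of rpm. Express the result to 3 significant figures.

2.98 × 10^10 revolutions per minute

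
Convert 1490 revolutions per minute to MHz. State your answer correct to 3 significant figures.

2.48 × 10^-5 megahertz

1 rpm = 1.66667 × 10^-8 MHz.
Then 1490 × 1.66667 × 10^-8 ≈ 2.48 × 10^-5 MHz.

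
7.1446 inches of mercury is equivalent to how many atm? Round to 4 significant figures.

0.2388 atmospheres

1 inch of mercury = 0.0334211 atm.
7.1446 × 0.0334211 ≈ 0.2388 atm.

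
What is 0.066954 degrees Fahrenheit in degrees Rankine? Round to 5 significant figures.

459.74 degrees Rankine

°R = °F + 459.67.
Applying the formula gives 459.74 °R.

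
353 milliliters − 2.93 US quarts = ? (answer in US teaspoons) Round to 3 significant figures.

-491 US teaspoons

353 mL = 71.6181 US tsp and 2.93 US qt = 562.560 US tsp.
71.6181 − 562.560 ≈ -491 US tsp.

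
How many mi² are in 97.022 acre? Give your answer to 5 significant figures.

0.15160 square miles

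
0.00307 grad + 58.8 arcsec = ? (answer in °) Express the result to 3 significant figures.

0.0191 °

0.00307 grad = 0.00276300 ° and 58.8 arcsec = 0.0163333 °.
0.00276300 + 0.0163333 ≈ 0.0191 °.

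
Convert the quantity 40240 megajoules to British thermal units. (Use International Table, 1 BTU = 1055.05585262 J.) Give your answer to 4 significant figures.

3.814 × 10^7 BTU

1 MJ = 947.817 BTU.
So 40240 × 947.817 ≈ 3.814 × 10^7 BTU.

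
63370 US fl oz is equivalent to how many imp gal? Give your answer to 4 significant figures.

1 US fluid ounce = 0.00650527 imp gal.
Thus 63370 × 0.00650527 ≈ 412.2 imp gal.

412.2 imp gal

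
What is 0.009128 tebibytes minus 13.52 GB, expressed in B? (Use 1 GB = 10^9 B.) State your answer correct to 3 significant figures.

-3.48 × 10^9 B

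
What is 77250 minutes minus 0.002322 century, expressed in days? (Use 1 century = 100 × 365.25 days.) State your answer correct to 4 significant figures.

77250 min = 53.64583 d and 0.002322 century = 84.81105 d.
53.64583 − 84.81105 ≈ -31.17 d.

-31.17 days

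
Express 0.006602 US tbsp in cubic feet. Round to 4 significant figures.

3.447 × 10^-6 ft³

1 US tablespoon = 0.000522190 cubic feet.
Thus 0.006602 × 0.000522190 ≈ 3.447 × 10^-6 ft³.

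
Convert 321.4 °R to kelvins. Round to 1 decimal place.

°R = K × 9/5.
Applying the formula gives 178.6 K.

178.6 kelvins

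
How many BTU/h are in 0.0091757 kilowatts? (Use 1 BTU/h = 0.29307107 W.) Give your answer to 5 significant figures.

31.309 BTU per hour

1 kW = 3412.14 BTU per hour.
0.0091757 × 3412.14 ≈ 31.309 BTU/h.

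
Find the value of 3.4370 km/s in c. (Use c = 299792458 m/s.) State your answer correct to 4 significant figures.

1.146 × 10^-5 times the speed of light

1 kilometer per second = 3.33564 × 10^-6 c.
Thus 3.4370 × 3.33564 × 10^-6 ≈ 1.146 × 10^-5 c.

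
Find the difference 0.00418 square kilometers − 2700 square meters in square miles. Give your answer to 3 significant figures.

0.000571 square miles

0.00418 km² = 0.00161391 mi² and 2700 m² = 0.00104248 mi².
0.00161391 − 0.00104248 ≈ 0.000571 mi².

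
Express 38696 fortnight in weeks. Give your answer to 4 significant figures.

77390 wk

1 fortnight = 2.00000 weeks.
Then 38696 × 2.00000 ≈ 77390 wk.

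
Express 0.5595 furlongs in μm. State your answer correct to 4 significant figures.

1.126 × 10^8 μm

1 furlong = 2.01168 × 10^8 μm.
Then 0.5595 × 2.01168 × 10^8 ≈ 1.126 × 10^8 μm.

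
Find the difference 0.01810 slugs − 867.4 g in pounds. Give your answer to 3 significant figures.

0.01810 slug = 0.582350 lb and 867.4 g = 1.91229 lb.
0.582350 − 1.91229 ≈ -1.33 lb.

-1.33 lb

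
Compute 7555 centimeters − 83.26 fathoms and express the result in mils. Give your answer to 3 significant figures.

7555 cm = 2.97441e+6 mil and 83.26 fathom = 5.99472e+6 mil.
2.97441e+6 − 5.99472e+6 ≈ -3.02e+6 mil.

-3.02e+6 mils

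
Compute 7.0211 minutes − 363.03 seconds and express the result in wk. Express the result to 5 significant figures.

9.6290e-5 wk

7.0211 min = 0.000696538 wk and 363.03 s = 0.000600248 wk.
0.000696538 − 0.000600248 ≈ 9.6290e-5 wk.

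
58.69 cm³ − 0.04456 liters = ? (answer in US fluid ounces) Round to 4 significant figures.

0.4778 US fl oz

58.69 cm³ = 1.98454 US fl oz and 0.04456 L = 1.50675 US fl oz.
1.98454 − 1.50675 ≈ 0.4778 US fl oz.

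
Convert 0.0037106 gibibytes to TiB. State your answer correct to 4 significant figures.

1 GiB = 0.0009765625 tebibytes.
Then 0.0037106 × 0.0009765625 ≈ 3.624e-6 TiB.

3.624e-6 tebibytes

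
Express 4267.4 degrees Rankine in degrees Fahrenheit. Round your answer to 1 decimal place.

°R = °F + 459.67.
Applying the formula gives 3807.7 °F.

3807.7 °F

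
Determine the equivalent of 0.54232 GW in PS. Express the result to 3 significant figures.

737000 PS

1 gigawatt = 1.35962e+6 PS.
Then 0.54232 × 1.35962e+6 ≈ 737000 PS.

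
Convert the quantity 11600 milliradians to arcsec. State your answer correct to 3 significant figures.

2.39e+6 arcsec

1 mrad = 206.265 arcseconds.
Then 11600 × 206.265 ≈ 2.39e+6 arcsec.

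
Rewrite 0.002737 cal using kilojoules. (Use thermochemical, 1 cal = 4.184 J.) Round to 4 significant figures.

1.145 × 10^-5 kilojoules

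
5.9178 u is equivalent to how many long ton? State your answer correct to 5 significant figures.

9.6715e-30 long ton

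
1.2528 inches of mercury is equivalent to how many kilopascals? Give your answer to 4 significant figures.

4.242 kPa

1 inHg = 3.38639 kilopascals.
Thus 1.2528 × 3.38639 ≈ 4.242 kPa.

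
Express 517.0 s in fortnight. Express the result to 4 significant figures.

0.0004274 fortnights

1 s = 8.26720 × 10^-7 fortnight.
Thus 517.0 × 8.26720 × 10^-7 ≈ 0.0004274 fortnight.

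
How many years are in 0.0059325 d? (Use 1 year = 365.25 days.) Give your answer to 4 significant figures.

1.624e-5 years

1 day = 0.00273785 yr.
So 0.0059325 × 0.00273785 ≈ 1.624e-5 yr.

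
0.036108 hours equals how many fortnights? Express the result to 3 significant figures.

0.000107 fortnights

1 h = 0.00297619 fortnight.
Thus 0.036108 × 0.00297619 ≈ 0.000107 fortnight.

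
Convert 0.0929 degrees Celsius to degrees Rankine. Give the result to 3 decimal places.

°R = (°C + 273.15) × 9/5.
Applying the formula gives 491.837 °R.

491.837 degrees Rankine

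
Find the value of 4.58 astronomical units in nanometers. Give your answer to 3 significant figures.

6.85 × 10^20 nm

1 astronomical unit = 1.49598 × 10^20 nanometers.
Thus 4.58 × 1.49598 × 10^20 ≈ 6.85 × 10^20 nm.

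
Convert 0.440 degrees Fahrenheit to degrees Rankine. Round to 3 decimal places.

°R = °F + 459.67.
Applying the formula gives 460.110 °R.

460.110 °R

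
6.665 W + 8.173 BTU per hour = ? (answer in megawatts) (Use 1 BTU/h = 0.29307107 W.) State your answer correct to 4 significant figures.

6.665 W = 6.66500 × 10^-6 MW and 8.173 BTU/h = 2.39527 × 10^-6 MW.
6.66500 × 10^-6 + 2.39527 × 10^-6 ≈ 9.060 × 10^-6 MW.

9.060 × 10^-6 MW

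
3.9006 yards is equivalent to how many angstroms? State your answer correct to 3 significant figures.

3.57 × 10^10 angstroms

1 yd = 9.14400 × 10^9 Å.
Thus 3.9006 × 9.14400 × 10^9 ≈ 3.57 × 10^10 Å.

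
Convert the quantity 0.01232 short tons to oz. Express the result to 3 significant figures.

394 oz

1 short ton = 32000.0 oz.
So 0.01232 × 32000.0 ≈ 394 oz.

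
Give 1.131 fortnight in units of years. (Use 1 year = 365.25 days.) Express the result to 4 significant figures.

1 fortnight = 0.0383299 yr.
So 1.131 × 0.0383299 ≈ 0.04335 yr.

0.04335 yr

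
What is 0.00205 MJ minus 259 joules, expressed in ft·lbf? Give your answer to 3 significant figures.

1320 ft·lbf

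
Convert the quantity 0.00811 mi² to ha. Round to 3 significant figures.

1 square mile = 258.999 hectares.
Thus 0.00811 × 258.999 ≈ 2.10 ha.

2.10 ha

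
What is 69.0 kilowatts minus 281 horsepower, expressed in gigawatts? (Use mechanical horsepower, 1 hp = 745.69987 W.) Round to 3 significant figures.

-0.000141 GW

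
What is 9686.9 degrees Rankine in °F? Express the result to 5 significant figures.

°R = °F + 459.67.
Applying the formula gives 9227.2 °F.

9227.2 °F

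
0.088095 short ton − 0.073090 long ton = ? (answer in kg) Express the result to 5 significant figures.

5.6556 kilograms

0.088095 short ton = 79.91844 kg and 0.073090 long ton = 74.26287 kg.
79.91844 − 74.26287 ≈ 5.6556 kg.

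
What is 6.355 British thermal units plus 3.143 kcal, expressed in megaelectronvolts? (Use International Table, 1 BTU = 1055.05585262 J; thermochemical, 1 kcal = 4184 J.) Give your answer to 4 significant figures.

1.239e+17 MeV

6.355 BTU = 4.18486e+16 MeV and 3.143 kcal = 8.20778e+16 MeV.
4.18486e+16 + 8.20778e+16 ≈ 1.239e+17 MeV.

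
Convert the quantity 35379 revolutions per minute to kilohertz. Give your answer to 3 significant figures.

1 rpm = 1.66667 × 10^-5 kHz.
So 35379 × 1.66667 × 10^-5 ≈ 0.590 kHz.

0.590 kilohertz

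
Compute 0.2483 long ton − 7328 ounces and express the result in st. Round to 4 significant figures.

7.014 st

0.2483 long ton = 39.7280 st and 7328 oz = 32.7143 st.
39.7280 − 32.7143 ≈ 7.014 st.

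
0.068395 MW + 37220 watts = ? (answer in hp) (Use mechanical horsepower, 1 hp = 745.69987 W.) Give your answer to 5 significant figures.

141.63 hp

0.068395 MW = 91.7192 hp and 37220 W = 49.9128 hp.
91.7192 + 49.9128 ≈ 141.63 hp.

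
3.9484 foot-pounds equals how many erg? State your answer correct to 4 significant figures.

5.353 × 10^7 ergs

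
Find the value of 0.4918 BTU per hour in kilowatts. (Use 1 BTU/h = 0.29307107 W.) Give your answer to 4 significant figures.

1 BTU per hour = 0.000293071 kilowatts.
So 0.4918 × 0.000293071 ≈ 0.0001441 kW.

0.0001441 kilowatts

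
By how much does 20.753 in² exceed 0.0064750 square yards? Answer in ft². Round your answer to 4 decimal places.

0.0858 ft²

20.753 in² = 0.144118 ft² and 0.0064750 yd² = 0.0582750 ft².
0.144118 − 0.0582750 ≈ 0.0858 ft².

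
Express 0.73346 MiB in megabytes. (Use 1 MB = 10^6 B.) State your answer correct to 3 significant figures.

0.769 megabytes

1 mebibyte = 1.04858 MB.
Thus 0.73346 × 1.04858 ≈ 0.769 MB.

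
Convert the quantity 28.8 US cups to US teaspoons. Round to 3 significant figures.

1380 US teaspoons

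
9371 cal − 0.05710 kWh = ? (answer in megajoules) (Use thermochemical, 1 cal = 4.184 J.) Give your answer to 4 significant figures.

-0.1664 megajoules

9371 cal = 0.0392083 MJ and 0.05710 kWh = 0.205560 MJ.
0.0392083 − 0.205560 ≈ -0.1664 MJ.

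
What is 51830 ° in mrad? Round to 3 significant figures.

905000 mrad

1 ° = 17.4533 mrad.
Thus 51830 × 17.4533 ≈ 905000 mrad.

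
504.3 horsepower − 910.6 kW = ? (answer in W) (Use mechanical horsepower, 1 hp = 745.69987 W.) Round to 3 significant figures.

-535000 W

504.3 hp = 376056 W and 910.6 kW = 910600 W.
376056 − 910600 ≈ -535000 W.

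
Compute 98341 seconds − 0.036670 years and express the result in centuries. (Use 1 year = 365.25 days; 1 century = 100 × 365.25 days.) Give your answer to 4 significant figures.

-0.0003355 century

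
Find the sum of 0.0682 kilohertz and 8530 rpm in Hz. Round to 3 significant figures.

210 hertz

0.0682 kHz = 68.2000 Hz and 8530 rpm = 142.167 Hz.
68.2000 + 142.167 ≈ 210 Hz.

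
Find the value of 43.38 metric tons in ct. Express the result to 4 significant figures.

1 metric ton = 5.00000e+6 carats.
So 43.38 × 5.00000e+6 ≈ 2.169e+8 ct.

2.169e+8 carats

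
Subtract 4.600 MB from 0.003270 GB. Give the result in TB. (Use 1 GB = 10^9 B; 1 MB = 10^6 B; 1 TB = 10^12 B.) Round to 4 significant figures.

-1.330 × 10^-6 TB

0.003270 GB = 3.27000 × 10^-6 TB and 4.600 MB = 4.60000 × 10^-6 TB.
3.27000 × 10^-6 − 4.60000 × 10^-6 ≈ -1.330 × 10^-6 TB.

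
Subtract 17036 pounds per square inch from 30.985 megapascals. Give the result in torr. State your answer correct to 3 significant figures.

30.985 MPa = 232407 torr and 17036 psi = 881016 torr.
232407 − 881016 ≈ -649000 torr.

-649000 torr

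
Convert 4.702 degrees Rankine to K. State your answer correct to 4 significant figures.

2.612 kelvins

°R = K × 9/5.
Applying the formula gives 2.612 K.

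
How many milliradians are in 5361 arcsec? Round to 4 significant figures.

1 arcsecond = 0.00484814 milliradians.
Thus 5361 × 0.00484814 ≈ 25.99 mrad.

25.99 mrad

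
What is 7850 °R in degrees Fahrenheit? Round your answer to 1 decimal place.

7390.3 °F

°R = °F + 459.67.
Applying the formula gives 7390.3 °F.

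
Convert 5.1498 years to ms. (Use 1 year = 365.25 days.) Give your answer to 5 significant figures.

1 year = 3.15576 × 10^10 ms.
So 5.1498 × 3.15576 × 10^10 ≈ 1.6252 × 10^11 ms.

1.6252 × 10^11 ms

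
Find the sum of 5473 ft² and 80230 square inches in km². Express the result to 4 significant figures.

0.0005602 square kilometers

5473 ft² = 0.000508458 km² and 80230 in² = 5.17612 × 10^-5 km².
0.000508458 + 5.17612 × 10^-5 ≈ 0.0005602 km².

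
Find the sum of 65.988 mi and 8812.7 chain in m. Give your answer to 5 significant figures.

283480 meters

65.988 mi = 106197 m and 8812.7 chain = 177283 m.
106197 + 177283 ≈ 283480 m.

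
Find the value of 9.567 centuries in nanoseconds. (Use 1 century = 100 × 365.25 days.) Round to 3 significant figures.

3.02e+19 ns

1 century = 3.15576e+18 ns.
Thus 9.567 × 3.15576e+18 ≈ 3.02e+19 ns.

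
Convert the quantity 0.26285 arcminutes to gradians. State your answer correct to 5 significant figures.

0.0048676 grad

1 arcmin = 0.0185185 gradians.
So 0.26285 × 0.0185185 ≈ 0.0048676 grad.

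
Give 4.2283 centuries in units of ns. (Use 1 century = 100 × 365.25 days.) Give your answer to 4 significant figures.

1.334 × 10^19 ns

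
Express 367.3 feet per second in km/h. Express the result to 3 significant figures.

403 km/h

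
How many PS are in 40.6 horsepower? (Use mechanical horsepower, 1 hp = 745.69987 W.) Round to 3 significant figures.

1 hp = 1.01387 PS.
Then 40.6 × 1.01387 ≈ 41.2 PS.

41.2 metric horsepower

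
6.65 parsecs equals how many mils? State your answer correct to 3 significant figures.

8.08e+21 mils

1 parsec = 1.21483e+21 mil.
6.65 × 1.21483e+21 ≈ 8.08e+21 mil.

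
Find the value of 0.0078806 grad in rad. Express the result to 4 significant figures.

0.0001238 rad

1 grad = 0.0157080 rad.
Then 0.0078806 × 0.0157080 ≈ 0.0001238 rad.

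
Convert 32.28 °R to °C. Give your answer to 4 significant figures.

-255.2 degrees Celsius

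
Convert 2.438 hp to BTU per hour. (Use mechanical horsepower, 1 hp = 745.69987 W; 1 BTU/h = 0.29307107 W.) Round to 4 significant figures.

6203 BTU per hour

1 horsepower = 2544.43 BTU per hour.
2.438 × 2544.43 ≈ 6203 BTU/h.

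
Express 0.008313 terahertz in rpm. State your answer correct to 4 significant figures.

4.988e+11 rpm

1 terahertz = 6.00000e+13 rpm.
0.008313 × 6.00000e+13 ≈ 4.988e+11 rpm.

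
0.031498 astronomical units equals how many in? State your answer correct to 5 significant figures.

1 au = 5.88968e+12 in.
Then 0.031498 × 5.88968e+12 ≈ 1.8551e+11 in.

1.8551e+11 in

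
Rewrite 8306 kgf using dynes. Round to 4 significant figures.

1 kilogram-force = 980665 dyn.
8306 × 980665 ≈ 8.145e+9 dyn.

8.145e+9 dyn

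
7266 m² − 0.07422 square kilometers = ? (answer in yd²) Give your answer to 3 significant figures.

-80100 square yards

7266 m² = 8690.06 yd² and 0.07422 km² = 88766.4 yd².
8690.06 − 88766.4 ≈ -80100 yd².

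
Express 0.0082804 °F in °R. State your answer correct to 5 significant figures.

°R = °F + 459.67.
Applying the formula gives 459.68 °R.

459.68 °R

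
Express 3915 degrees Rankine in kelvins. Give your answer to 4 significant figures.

2175 kelvins

°R = K × 9/5.
Applying the formula gives 2175 K.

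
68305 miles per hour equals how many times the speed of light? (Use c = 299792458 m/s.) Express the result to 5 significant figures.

0.00010185 c

1 mph = 1.49116 × 10^-9 times the speed of light.
Then 68305 × 1.49116 × 10^-9 ≈ 0.00010185 c.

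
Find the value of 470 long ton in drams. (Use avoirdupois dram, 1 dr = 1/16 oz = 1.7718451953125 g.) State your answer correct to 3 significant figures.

1 long ton = 573440 drams.
So 470 × 573440 ≈ 2.70 × 10^8 dr.

2.70 × 10^8 dr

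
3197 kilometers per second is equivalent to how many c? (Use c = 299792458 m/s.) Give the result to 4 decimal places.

1 km/s = 3.33564e-6 c.
Then 3197 × 3.33564e-6 ≈ 0.0107 c.

0.0107 times the speed of light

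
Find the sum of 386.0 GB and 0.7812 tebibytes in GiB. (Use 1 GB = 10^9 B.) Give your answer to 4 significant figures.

386.0 GB = 359.491 GiB and 0.7812 TiB = 799.949 GiB.
359.491 + 799.949 ≈ 1159 GiB.

1159 GiB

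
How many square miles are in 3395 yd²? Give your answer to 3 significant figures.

0.00110 mi²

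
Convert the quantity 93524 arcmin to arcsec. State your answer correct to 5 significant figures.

1 arcminute = 60.0000 arcseconds.
So 93524 × 60.0000 ≈ 5.6114e+6 arcsec.

5.6114e+6 arcsec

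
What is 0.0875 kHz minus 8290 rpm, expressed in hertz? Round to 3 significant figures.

0.0875 kHz = 87.5000 Hz and 8290 rpm = 138.167 Hz.
87.5000 − 138.167 ≈ -50.7 Hz.

-50.7 Hz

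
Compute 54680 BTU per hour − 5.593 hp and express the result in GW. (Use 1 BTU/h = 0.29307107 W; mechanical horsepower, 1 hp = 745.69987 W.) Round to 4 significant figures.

1.185e-5 gigawatts

54680 BTU/h = 1.60251e-5 GW and 5.593 hp = 4.17070e-6 GW.
1.60251e-5 − 4.17070e-6 ≈ 1.185e-5 GW.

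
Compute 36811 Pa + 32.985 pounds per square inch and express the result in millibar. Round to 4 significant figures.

2642 millibar

36811 Pa = 368.110 mbar and 32.985 psi = 2274.24 mbar.
368.110 + 2274.24 ≈ 2642 mbar.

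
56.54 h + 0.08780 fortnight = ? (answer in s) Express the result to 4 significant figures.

309700 seconds

56.54 h = 203544 s and 0.08780 fortnight = 106203 s.
203544 + 106203 ≈ 309700 s.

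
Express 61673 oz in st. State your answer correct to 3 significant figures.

1 oz = 0.00446429 stone.
Thus 61673 × 0.00446429 ≈ 275 st.

275 stone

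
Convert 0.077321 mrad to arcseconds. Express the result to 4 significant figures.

15.95 arcsec

1 mrad = 206.265 arcseconds.
Thus 0.077321 × 206.265 ≈ 15.95 arcsec.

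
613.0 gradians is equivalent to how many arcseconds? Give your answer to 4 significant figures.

1.986 × 10^6 arcsec

1 grad = 3240.00 arcsec.
613.0 × 3240.00 ≈ 1.986 × 10^6 arcsec.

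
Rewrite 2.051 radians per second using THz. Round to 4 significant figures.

3.264 × 10^-13 THz

1 rad/s = 1.59155 × 10^-13 terahertz.
So 2.051 × 1.59155 × 10^-13 ≈ 3.264 × 10^-13 THz.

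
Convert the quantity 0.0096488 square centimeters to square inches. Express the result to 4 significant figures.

0.001496 in²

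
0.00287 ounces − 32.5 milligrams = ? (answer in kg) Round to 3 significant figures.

4.89 × 10^-5 kilograms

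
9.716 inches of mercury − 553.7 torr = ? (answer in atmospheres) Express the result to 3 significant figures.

-0.404 atm

9.716 inHg = 0.324719 atm and 553.7 torr = 0.728553 atm.
0.324719 − 0.728553 ≈ -0.404 atm.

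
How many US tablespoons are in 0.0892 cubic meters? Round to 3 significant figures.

6030 US tbsp

1 cubic meter = 67628.0 US tbsp.
So 0.0892 × 67628.0 ≈ 6030 US tbsp.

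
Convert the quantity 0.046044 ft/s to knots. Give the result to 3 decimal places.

1 ft/s = 0.592484 kn.
0.046044 × 0.592484 ≈ 0.027 kn.

0.027 kn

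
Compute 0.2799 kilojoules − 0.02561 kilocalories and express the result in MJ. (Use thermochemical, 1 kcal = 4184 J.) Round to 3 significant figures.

0.000173 MJ

0.2799 kJ = 0.000279900 MJ and 0.02561 kcal = 0.000107152 MJ.
0.000279900 − 0.000107152 ≈ 0.000173 MJ.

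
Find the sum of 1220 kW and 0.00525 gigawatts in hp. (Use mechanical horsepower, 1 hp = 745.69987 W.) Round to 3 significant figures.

1220 kW = 1636.05 hp and 0.00525 GW = 7040.37 hp.
1636.05 + 7040.37 ≈ 8680 hp.

8680 hp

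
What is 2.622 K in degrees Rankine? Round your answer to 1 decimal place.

°R = K × 9/5.
Applying the formula gives 4.7 °R.

4.7 degrees Rankine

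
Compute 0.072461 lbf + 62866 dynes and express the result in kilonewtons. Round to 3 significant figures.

0.000951 kilonewtons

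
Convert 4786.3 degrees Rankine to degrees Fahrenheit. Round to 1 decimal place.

4326.6 °F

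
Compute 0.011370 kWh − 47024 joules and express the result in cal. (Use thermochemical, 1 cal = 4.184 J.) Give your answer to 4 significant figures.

0.011370 kWh = 9782.98 cal and 47024 J = 11239.0 cal.
9782.98 − 11239.0 ≈ -1456 cal.

-1456 cal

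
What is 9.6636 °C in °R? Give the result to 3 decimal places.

509.064 °R

°R = (°C + 273.15) × 9/5.
Applying the formula gives 509.064 °R.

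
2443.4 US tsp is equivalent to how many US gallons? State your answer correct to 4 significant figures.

3.182 US gallons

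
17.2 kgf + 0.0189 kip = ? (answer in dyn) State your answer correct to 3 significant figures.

2.53 × 10^7 dyn

17.2 kgf = 1.68674 × 10^7 dyn and 0.0189 kip = 8.40714 × 10^6 dyn.
1.68674 × 10^7 + 8.40714 × 10^6 ≈ 2.53 × 10^7 dyn.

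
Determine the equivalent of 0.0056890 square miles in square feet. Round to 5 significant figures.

1 square mile = 2.78784 × 10^7 square feet.
0.0056890 × 2.78784 × 10^7 ≈ 158600 ft².

158600 ft²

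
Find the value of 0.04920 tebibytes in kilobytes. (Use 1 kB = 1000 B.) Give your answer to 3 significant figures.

1 tebibyte = 1.09951 × 10^9 kilobytes.
Then 0.04920 × 1.09951 × 10^9 ≈ 5.41 × 10^7 kB.

5.41 × 10^7 kilobytes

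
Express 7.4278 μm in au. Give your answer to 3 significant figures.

4.97e-17 au

1 μm = 6.68459e-18 au.
Then 7.4278 × 6.68459e-18 ≈ 4.97e-17 au.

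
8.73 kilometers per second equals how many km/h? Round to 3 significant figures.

1 kilometer per second = 3600.00 kilometers per hour.
So 8.73 × 3600.00 ≈ 31400 km/h.

31400 km/h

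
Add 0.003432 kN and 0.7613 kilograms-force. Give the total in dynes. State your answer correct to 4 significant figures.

1.090e+6 dyn

0.003432 kN = 343200 dyn and 0.7613 kgf = 746580 dyn.
343200 + 746580 ≈ 1.090e+6 dyn.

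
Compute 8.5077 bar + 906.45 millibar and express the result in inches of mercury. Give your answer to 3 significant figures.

278 inHg

8.5077 bar = 251.232 inHg and 906.45 mbar = 26.7675 inHg.
251.232 + 26.7675 ≈ 278 inHg.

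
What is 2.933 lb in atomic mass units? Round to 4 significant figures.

1 pound = 2.73160e+26 u.
2.933 × 2.73160e+26 ≈ 8.012e+26 u.

8.012e+26 u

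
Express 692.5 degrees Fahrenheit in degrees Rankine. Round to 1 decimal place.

°R = °F + 459.67.
Applying the formula gives 1152.2 °R.

1152.2 degrees Rankine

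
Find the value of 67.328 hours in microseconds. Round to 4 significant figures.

2.424e+11 μs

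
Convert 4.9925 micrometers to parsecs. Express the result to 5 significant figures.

1 micrometer = 3.24078 × 10^-23 pc.
Thus 4.9925 × 3.24078 × 10^-23 ≈ 1.6180 × 10^-22 pc.

1.6180 × 10^-22 pc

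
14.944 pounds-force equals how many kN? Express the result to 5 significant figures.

1 lbf = 0.00444822 kilonewtons.
Thus 14.944 × 0.00444822 ≈ 0.066474 kN.

0.066474 kilonewtons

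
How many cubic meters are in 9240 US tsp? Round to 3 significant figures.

0.0455 m³

1 US teaspoon = 4.92892 × 10^-6 cubic meters.
9240 × 4.92892 × 10^-6 ≈ 0.0455 m³.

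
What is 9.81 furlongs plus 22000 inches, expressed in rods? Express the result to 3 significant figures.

9.81 furlong = 392.400 rod and 22000 in = 111.111 rod.
392.400 + 111.111 ≈ 504 rod.

504 rod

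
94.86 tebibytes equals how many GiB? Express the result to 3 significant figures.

97100 gibibytes

1 tebibyte = 1024.00 gibibytes.
So 94.86 × 1024.00 ≈ 97100 GiB.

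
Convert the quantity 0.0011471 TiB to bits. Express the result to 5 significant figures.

1.0090e+10 bit

1 tebibyte = 8.79609e+12 bits.
So 0.0011471 × 8.79609e+12 ≈ 1.0090e+10 bit.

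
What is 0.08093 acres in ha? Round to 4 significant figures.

1 acre = 0.404686 ha.
So 0.08093 × 0.404686 ≈ 0.03275 ha.

0.03275 ha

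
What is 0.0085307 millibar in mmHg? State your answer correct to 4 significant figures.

1 mbar = 0.750062 millimeters of mercury.
Thus 0.0085307 × 0.750062 ≈ 0.006399 mmHg.

0.006399 mmHg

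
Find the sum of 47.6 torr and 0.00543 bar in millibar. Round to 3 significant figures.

68.9 millibar

47.6 torr = 63.4614 mbar and 0.00543 bar = 5.43000 mbar.
63.4614 + 5.43000 ≈ 68.9 mbar.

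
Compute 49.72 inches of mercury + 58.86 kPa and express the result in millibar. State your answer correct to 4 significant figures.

2272 millibar

49.72 inHg = 1683.71 mbar and 58.86 kPa = 588.600 mbar.
1683.71 + 588.600 ≈ 2272 mbar.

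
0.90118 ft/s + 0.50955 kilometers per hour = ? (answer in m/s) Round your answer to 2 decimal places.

0.42 meters per second

0.90118 ft/s = 0.274680 m/s and 0.50955 km/h = 0.141542 m/s.
0.274680 + 0.141542 ≈ 0.42 m/s.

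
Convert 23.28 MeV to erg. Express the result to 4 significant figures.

1 megaelectronvolt = 1.60218e-6 erg.
23.28 × 1.60218e-6 ≈ 3.730e-5 erg.

3.730e-5 erg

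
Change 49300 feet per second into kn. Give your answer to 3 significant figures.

1 ft/s = 0.592484 kn.
49300 × 0.592484 ≈ 29200 kn.

29200 knots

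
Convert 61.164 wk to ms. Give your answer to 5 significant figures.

3.6992 × 10^10 ms

1 wk = 6.04800 × 10^8 ms.
So 61.164 × 6.04800 × 10^8 ≈ 3.6992 × 10^10 ms.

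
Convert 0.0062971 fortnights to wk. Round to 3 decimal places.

1 fortnight = 2.00000 weeks.
So 0.0062971 × 2.00000 ≈ 0.013 wk.

0.013 wk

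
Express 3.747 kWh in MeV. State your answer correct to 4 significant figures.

8.419 × 10^19 megaelectronvolts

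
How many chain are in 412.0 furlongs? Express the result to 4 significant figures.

1 furlong = 10.0000 chain.
412.0 × 10.0000 ≈ 4120 chain.

4120 chains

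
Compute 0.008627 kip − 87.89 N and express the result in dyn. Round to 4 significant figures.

-4.952e+6 dyn

0.008627 kip = 3.83748e+6 dyn and 87.89 N = 8.78900e+6 dyn.
3.83748e+6 − 8.78900e+6 ≈ -4.952e+6 dyn.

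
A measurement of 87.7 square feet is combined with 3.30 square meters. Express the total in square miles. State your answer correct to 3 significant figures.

87.7 ft² = 3.14580e-6 mi² and 3.30 m² = 1.27414e-6 mi².
3.14580e-6 + 1.27414e-6 ≈ 4.42e-6 mi².

4.42e-6 mi²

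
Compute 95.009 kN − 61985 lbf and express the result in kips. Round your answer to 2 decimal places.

95.009 kN = 21.3589 kip and 61985 lbf = 61.9850 kip.
21.3589 − 61.9850 ≈ -40.63 kip.

-40.63 kip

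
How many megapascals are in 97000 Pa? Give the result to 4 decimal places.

0.0970 megapascals

1 pascal = 1.00000e-6 megapascals.
Then 97000 × 1.00000e-6 ≈ 0.0970 MPa.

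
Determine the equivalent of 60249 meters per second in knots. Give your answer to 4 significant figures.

117100 knots

1 meter per second = 1.94384 knots.
Thus 60249 × 1.94384 ≈ 117100 kn.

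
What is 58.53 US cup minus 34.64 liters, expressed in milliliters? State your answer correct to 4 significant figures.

58.53 US cup = 13847.5 mL and 34.64 L = 34640.0 mL.
13847.5 − 34640.0 ≈ -20790 mL.

-20790 milliliters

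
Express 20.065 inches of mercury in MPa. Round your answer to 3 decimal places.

0.068 MPa

1 inch of mercury = 0.00338639 MPa.
Then 20.065 × 0.00338639 ≈ 0.068 MPa.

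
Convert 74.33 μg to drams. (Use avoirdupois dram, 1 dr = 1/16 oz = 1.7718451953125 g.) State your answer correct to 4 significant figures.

4.195 × 10^-5 drams

1 microgram = 5.64383 × 10^-7 dr.
Then 74.33 × 5.64383 × 10^-7 ≈ 4.195 × 10^-5 dr.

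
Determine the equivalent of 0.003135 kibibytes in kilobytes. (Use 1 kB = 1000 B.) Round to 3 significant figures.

1 KiB = 1.02400 kB.
Thus 0.003135 × 1.02400 ≈ 0.00321 kB.

0.00321 kilobytes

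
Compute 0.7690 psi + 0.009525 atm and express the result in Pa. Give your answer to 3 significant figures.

0.7690 psi = 5302.07 Pa and 0.009525 atm = 965.121 Pa.
5302.07 + 965.121 ≈ 6270 Pa.

6270 Pa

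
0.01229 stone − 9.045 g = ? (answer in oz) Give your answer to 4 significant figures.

0.01229 st = 2.75296 oz and 9.045 g = 0.319053 oz.
2.75296 − 0.319053 ≈ 2.434 oz.

2.434 oz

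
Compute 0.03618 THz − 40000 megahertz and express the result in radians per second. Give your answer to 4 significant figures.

-2.400e+10 rad/s

0.03618 THz = 2.27326e+11 rad/s and 40000 MHz = 2.51327e+11 rad/s.
2.27326e+11 − 2.51327e+11 ≈ -2.400e+10 rad/s.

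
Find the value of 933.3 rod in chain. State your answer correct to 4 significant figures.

233.3 chains

1 rod = 0.250000 chains.
So 933.3 × 0.250000 ≈ 233.3 chain.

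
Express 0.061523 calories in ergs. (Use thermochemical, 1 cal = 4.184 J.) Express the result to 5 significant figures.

2.5741 × 10^6 erg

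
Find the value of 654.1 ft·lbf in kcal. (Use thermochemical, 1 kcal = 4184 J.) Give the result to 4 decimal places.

0.2120 kcal

1 ft·lbf = 0.000324048 kilocalories.
Thus 654.1 × 0.000324048 ≈ 0.2120 kcal.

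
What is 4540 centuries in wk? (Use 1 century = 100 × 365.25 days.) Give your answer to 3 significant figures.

1 century = 5217.86 wk.
Thus 4540 × 5217.86 ≈ 2.37 × 10^7 wk.

2.37 × 10^7 wk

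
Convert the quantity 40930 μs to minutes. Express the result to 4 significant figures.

1 μs = 1.66667e-8 min.
So 40930 × 1.66667e-8 ≈ 0.0006822 min.

0.0006822 min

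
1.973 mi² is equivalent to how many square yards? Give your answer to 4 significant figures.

1 mi² = 3.09760 × 10^6 yd².
1.973 × 3.09760 × 10^6 ≈ 6.112 × 10^6 yd².

6.112 × 10^6 square yards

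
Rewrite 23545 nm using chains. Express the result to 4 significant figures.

1 nanometer = 4.97097e-11 chains.
Thus 23545 × 4.97097e-11 ≈ 1.170e-6 chain.

1.170e-6 chain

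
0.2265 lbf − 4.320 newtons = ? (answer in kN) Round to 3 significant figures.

0.2265 lbf = 0.00100752 kN and 4.320 N = 0.00432000 kN.
0.00100752 − 0.00432000 ≈ -0.00331 kN.

-0.00331 kilonewtons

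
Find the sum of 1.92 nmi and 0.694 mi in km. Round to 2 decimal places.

1.92 nmi = 3.55584 km and 0.694 mi = 1.11688 km.
3.55584 + 1.11688 ≈ 4.67 km.

4.67 kilometers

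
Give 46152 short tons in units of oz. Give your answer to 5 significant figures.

1.4769 × 10^9 oz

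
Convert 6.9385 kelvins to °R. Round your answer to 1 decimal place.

12.5 degrees Rankine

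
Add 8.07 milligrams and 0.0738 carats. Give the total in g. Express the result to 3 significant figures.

0.0228 grams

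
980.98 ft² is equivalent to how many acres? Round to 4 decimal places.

1 ft² = 2.29568 × 10^-5 acres.
980.98 × 2.29568 × 10^-5 ≈ 0.0225 acre.

0.0225 acre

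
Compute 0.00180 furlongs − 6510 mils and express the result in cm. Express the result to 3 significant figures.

0.00180 furlong = 36.2102 cm and 6510 mil = 16.5354 cm.
36.2102 − 16.5354 ≈ 19.7 cm.

19.7 cm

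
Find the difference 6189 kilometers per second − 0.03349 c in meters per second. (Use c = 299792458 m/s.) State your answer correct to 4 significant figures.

6189 km/s = 6.18900 × 10^6 m/s and 0.03349 c = 1.00400 × 10^7 m/s.
6.18900 × 10^6 − 1.00400 × 10^7 ≈ -3.851 × 10^6 m/s.

-3.851 × 10^6 m/s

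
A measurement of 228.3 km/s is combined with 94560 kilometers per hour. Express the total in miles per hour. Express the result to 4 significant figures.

228.3 km/s = 510693 mph and 94560 km/h = 58756.9 mph.
510693 + 58756.9 ≈ 569400 mph.

569400 mph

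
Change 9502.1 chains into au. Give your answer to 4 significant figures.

1 chain = 1.34473 × 10^-10 au.
Then 9502.1 × 1.34473 × 10^-10 ≈ 1.278 × 10^-6 au.

1.278 × 10^-6 au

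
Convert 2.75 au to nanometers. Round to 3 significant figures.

4.11e+20 nm

1 astronomical unit = 1.49598e+20 nanometers.
So 2.75 × 1.49598e+20 ≈ 4.11e+20 nm.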